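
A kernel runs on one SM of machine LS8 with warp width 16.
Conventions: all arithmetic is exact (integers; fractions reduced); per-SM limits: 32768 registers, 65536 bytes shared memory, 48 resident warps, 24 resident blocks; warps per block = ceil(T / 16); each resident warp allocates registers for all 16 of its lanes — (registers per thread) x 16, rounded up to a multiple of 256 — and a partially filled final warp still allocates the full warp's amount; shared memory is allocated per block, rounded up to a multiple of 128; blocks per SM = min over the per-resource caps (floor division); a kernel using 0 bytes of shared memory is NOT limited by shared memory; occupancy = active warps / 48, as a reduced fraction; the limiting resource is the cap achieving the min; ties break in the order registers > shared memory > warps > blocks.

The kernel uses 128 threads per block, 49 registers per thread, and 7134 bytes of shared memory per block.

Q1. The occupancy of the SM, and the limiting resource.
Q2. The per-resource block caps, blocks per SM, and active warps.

Answer: occupancy 2/3, limited by registers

registers: 4 blocks
shared memory: 9 blocks
warps: 6 blocks
blocks: 24 blocks

Answer: 4 blocks, 32 active warps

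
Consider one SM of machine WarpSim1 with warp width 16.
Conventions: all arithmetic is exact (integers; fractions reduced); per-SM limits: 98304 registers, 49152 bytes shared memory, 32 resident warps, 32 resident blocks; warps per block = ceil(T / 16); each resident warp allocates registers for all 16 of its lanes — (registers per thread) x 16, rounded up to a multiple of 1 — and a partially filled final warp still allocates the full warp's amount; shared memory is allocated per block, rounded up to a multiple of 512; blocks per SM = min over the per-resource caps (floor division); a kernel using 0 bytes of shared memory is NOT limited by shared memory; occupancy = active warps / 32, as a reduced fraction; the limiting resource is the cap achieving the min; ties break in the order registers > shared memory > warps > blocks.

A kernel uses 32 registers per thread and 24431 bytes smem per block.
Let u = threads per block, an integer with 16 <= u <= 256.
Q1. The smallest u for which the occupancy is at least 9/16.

Answer: u = 129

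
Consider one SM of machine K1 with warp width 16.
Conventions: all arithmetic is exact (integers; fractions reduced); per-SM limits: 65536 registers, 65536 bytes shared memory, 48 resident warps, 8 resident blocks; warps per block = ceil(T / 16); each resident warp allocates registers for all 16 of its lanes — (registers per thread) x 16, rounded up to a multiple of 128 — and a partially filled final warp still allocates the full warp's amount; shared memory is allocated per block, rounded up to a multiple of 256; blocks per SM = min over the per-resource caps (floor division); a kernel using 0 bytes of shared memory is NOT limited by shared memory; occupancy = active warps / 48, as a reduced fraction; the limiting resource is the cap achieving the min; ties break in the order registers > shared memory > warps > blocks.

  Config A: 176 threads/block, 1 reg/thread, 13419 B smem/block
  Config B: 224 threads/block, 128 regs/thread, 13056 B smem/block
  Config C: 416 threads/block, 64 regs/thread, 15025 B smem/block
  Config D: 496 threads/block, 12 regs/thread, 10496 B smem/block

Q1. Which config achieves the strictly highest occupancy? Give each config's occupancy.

occupancies: A 11/12, B 7/12, C 13/24, D 31/48

Answer: A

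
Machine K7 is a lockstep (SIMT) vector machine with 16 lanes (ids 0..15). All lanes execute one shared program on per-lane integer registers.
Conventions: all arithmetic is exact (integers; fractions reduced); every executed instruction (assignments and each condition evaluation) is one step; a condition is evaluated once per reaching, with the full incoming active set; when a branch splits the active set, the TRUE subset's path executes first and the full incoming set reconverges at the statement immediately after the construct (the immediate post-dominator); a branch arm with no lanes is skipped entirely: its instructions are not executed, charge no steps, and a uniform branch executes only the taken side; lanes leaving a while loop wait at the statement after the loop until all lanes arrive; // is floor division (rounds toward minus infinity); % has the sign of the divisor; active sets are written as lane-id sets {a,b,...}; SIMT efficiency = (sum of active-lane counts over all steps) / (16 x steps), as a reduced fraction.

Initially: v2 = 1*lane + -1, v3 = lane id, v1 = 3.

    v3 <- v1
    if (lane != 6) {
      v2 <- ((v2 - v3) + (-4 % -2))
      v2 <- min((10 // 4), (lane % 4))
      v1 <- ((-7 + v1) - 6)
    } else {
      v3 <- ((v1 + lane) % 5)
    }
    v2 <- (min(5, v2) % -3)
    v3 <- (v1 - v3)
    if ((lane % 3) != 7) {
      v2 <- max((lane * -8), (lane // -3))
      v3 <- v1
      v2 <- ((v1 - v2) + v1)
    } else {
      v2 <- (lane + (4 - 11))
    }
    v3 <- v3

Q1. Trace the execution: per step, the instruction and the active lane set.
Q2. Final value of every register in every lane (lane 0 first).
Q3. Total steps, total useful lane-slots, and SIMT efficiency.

step 0: v3 <- v1                     {0,1,2,3,4,5,6,7,8,9,10,11,12,13,14,15}
step 1: eval (lane != 6)             {0,1,2,3,4,5,6,7,8,9,10,11,12,13,14,15}
step 2: v2 <- ((v2 - v3) + (-4 % -2)) {0,1,2,3,4,5,7,8,9,10,11,12,13,14,15}
step 3: v2 <- min((10 // 4), (lane % 4)) {0,1,2,3,4,5,7,8,9,10,11,12,13,14,15}
step 4: v1 <- ((-7 + v1) - 6)        {0,1,2,3,4,5,7,8,9,10,11,12,13,14,15}
step 5: v3 <- ((v1 + lane) % 5)      {6}
step 6: v2 <- (min(5, v2) % -3)      {0,1,2,3,4,5,6,7,8,9,10,11,12,13,14,15}
step 7: v3 <- (v1 - v3)              {0,1,2,3,4,5,6,7,8,9,10,11,12,13,14,15}
step 8: eval ((lane % 3) != 7)       {0,1,2,3,4,5,6,7,8,9,10,11,12,13,14,15}
step 9: v2 <- max((lane * -8), (lane // -3)) {0,1,2,3,4,5,6,7,8,9,10,11,12,13,14,15}
step 10: v3 <- v1                     {0,1,2,3,4,5,6,7,8,9,10,11,12,13,14,15}
step 11: v2 <- ((v1 - v2) + v1)       {0,1,2,3,4,5,6,7,8,9,10,11,12,13,14,15}
step 12: v3 <- v3                     {0,1,2,3,4,5,6,7,8,9,10,11,12,13,14,15}

Answer: 13 steps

v2: -20,-19,-19,-19,-18,-18,8,-17,-17,-17,-16,-16,-16,-15,-15,-15
v3: -10,-10,-10,-10,-10,-10,3,-10,-10,-10,-10,-10,-10,-10,-10,-10
v1: -10,-10,-10,-10,-10,-10,3,-10,-10,-10,-10,-10,-10,-10,-10,-10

steps = 13; useful = 190; efficiency = 190/208 = 95/104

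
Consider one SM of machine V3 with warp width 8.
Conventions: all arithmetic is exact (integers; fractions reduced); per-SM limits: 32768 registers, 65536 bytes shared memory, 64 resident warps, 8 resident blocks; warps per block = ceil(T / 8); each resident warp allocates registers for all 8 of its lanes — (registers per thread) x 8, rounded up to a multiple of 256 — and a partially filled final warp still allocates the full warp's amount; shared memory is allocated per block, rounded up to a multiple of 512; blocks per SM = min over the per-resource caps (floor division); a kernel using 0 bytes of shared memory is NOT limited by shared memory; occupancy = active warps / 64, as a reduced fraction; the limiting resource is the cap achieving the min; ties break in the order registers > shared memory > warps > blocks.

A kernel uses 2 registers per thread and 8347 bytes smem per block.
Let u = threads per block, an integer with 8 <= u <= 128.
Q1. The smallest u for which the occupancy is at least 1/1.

Answer: u = 121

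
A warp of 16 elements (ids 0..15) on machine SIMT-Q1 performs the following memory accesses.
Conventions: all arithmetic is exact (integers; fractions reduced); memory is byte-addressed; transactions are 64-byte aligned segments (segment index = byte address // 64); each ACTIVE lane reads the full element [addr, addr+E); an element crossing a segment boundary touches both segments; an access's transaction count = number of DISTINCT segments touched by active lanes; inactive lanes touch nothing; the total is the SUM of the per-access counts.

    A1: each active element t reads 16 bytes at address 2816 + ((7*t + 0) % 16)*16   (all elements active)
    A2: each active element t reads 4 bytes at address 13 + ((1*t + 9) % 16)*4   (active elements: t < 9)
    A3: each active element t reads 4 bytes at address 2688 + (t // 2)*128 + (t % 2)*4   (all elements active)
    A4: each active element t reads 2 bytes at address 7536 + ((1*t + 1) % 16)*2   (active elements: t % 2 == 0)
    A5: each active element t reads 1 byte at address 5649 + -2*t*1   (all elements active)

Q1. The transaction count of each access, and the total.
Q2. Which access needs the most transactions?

A1: 4 transactions
A2: 2 transactions
A3: 8 transactions
A4: 2 transactions
A5: 2 transactions

Answer: 4,2,8,2,2; total 18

Answer: A3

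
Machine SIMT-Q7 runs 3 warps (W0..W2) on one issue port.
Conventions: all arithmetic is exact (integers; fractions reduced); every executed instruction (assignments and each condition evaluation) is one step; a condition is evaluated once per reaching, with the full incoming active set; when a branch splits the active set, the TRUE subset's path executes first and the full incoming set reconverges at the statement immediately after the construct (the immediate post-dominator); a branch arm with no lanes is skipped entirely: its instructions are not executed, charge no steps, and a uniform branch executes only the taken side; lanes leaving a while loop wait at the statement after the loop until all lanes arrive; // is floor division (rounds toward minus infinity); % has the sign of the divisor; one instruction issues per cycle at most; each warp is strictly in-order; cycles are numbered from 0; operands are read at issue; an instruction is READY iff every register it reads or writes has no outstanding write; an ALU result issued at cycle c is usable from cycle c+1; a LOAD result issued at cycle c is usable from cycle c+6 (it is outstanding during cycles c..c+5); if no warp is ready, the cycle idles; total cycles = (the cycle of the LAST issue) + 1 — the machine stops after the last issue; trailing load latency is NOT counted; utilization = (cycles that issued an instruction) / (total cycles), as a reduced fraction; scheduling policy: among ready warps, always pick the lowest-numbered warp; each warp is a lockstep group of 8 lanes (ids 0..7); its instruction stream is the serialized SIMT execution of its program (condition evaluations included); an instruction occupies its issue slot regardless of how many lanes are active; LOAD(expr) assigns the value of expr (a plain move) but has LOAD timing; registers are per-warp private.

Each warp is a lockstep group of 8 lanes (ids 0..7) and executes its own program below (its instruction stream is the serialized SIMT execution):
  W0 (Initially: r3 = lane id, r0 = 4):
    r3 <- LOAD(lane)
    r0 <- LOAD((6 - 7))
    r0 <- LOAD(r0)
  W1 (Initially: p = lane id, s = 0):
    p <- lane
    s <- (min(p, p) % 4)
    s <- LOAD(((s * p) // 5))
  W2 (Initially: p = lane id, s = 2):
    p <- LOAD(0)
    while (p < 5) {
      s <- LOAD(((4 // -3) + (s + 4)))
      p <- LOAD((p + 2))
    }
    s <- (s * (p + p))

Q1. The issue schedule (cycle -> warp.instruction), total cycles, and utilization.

cycle 0: W0.I0
cycle 1: W0.I1
cycle 2: W1.I0
cycle 3: W1.I1
cycle 4: W1.I2
cycle 5: W2.I0
cycle 6: idle
cycle 7: W0.I2
cycle 8: idle
cycle 9: idle
cycle 10: idle
cycle 11: W2.I1
cycle 12: W2.I2
cycle 13: W2.I3
cycle 14: idle
cycle 15: idle
cycle 16: idle
cycle 17: idle
cycle 18: idle
cycle 19: W2.I4
cycle 20: W2.I5
cycle 21: W2.I6
cycle 22: idle
cycle 23: idle
cycle 24: idle
cycle 25: idle
cycle 26: idle
cycle 27: W2.I7
cycle 28: W2.I8
cycle 29: W2.I9
cycle 30: idle
cycle 31: idle
cycle 32: idle
cycle 33: idle
cycle 34: idle
cycle 35: W2.I10
cycle 36: W2.I11

Answer: 37 cycles, utilization 18/37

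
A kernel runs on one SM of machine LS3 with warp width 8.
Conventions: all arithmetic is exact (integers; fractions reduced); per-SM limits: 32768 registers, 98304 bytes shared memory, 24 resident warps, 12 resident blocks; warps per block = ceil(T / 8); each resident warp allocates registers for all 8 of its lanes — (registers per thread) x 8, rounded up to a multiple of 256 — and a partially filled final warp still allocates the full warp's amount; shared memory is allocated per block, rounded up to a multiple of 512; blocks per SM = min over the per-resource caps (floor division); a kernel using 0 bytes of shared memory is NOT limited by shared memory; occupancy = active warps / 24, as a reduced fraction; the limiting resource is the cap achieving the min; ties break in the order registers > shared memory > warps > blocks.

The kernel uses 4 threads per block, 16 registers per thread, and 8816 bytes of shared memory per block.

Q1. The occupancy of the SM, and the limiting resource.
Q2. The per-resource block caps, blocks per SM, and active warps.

Answer: occupancy 5/12, limited by shared memory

registers: 128 blocks
shared memory: 10 blocks
warps: 24 blocks
blocks: 12 blocks

Answer: 10 blocks, 10 active warps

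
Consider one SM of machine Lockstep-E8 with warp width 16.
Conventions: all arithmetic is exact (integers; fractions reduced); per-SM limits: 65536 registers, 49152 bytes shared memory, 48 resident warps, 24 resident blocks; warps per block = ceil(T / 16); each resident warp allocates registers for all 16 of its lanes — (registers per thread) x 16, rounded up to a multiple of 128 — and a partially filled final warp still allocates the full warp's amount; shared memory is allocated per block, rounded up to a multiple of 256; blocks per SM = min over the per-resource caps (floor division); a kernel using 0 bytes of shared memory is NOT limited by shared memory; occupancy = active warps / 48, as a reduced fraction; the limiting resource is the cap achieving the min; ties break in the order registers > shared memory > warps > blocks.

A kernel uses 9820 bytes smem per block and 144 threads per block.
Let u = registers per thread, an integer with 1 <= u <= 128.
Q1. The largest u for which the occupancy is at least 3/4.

Answer: u = 112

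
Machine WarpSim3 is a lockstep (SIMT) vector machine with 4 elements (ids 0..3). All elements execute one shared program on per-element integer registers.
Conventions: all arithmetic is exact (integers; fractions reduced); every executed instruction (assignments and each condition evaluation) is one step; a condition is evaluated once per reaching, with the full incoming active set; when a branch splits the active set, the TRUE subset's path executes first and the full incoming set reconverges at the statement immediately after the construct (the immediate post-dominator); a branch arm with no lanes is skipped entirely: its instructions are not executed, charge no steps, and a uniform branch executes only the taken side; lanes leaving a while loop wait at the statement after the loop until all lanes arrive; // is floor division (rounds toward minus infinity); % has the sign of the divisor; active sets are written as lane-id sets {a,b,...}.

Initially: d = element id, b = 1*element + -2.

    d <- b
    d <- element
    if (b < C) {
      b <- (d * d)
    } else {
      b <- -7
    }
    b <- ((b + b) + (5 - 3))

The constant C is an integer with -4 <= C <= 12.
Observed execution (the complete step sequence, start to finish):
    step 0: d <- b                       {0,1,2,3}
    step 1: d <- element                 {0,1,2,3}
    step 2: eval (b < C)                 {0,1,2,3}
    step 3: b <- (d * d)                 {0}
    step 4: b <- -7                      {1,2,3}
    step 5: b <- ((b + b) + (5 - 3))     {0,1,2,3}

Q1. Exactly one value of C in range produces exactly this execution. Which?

Answer: C = -1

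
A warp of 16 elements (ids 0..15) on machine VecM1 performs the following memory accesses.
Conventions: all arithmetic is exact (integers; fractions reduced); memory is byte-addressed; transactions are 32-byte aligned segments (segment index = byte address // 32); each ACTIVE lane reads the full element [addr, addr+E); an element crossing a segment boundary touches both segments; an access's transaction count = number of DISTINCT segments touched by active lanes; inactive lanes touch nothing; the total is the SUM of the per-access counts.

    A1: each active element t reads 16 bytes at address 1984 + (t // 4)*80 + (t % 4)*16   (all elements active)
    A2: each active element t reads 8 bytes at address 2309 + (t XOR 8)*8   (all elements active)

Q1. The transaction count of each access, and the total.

A1: 10 transactions
A2: 5 transactions

Answer: 10,5; total 15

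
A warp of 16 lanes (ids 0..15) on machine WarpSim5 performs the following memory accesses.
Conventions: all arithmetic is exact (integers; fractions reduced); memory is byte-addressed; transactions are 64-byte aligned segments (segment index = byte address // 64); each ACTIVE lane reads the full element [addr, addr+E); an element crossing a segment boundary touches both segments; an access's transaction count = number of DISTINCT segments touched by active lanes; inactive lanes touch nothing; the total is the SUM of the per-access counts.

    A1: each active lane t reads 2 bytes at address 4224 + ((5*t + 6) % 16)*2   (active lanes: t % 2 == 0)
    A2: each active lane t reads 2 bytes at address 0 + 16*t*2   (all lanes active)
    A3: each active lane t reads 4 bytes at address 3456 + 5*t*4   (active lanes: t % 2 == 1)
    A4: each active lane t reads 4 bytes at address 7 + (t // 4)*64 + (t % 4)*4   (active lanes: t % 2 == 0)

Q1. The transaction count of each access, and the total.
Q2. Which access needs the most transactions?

A1: 1 transaction
A2: 8 transactions
A3: 5 transactions
A4: 4 transactions

Answer: 1,8,5,4; total 18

Answer: A2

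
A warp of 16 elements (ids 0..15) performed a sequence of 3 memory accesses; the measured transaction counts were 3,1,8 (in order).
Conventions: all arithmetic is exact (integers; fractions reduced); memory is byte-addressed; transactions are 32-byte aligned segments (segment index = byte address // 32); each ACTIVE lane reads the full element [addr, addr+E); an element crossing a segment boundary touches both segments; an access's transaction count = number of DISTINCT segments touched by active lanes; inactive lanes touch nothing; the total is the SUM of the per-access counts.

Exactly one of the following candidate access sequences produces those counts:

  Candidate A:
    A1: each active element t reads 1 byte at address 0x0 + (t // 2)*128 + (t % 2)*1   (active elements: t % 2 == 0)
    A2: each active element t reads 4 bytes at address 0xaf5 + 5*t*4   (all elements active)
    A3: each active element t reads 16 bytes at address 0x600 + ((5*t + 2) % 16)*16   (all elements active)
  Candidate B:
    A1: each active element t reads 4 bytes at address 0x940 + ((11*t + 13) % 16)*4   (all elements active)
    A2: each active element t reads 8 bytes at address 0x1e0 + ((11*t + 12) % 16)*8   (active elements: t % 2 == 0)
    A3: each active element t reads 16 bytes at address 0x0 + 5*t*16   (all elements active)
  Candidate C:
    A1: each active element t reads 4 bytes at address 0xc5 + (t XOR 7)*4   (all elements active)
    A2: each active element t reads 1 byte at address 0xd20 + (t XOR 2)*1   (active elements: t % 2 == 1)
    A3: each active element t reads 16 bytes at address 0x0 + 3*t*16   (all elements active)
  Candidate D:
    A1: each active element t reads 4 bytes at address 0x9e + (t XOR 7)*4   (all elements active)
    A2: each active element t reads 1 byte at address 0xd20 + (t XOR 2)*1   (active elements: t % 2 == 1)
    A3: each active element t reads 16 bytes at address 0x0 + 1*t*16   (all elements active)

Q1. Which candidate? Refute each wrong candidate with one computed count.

A: A1 gives 8 transactions, not 3
B: A1 gives 2 transactions, not 3
C: A3 gives 16 transactions, not 8
D: all counts match (3,1,8)

Answer: D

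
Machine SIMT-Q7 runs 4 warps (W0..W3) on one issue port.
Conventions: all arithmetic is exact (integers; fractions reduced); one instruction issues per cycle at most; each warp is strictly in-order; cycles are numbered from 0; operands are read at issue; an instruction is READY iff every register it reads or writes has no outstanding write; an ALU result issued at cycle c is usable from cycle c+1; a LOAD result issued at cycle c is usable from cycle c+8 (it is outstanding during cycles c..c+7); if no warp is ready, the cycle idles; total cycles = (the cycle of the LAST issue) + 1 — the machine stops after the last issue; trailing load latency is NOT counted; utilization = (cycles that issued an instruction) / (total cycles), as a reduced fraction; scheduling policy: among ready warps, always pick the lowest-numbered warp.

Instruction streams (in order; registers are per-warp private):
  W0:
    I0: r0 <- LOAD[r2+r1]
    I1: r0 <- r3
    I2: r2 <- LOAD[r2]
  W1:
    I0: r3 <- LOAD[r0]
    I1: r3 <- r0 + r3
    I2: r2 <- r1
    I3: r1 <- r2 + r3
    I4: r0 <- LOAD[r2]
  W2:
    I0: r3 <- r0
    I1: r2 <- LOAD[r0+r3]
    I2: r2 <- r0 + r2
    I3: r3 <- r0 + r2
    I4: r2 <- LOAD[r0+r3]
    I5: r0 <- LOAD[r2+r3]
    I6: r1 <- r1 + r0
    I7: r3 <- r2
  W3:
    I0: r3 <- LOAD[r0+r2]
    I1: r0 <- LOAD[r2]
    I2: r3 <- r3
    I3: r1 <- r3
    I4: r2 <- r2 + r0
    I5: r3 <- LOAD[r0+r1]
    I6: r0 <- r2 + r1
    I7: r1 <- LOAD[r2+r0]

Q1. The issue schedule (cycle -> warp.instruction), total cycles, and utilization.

cycle 0: W0.I0
cycle 1: W1.I0
cycle 2: W2.I0
cycle 3: W2.I1
cycle 4: W3.I0
cycle 5: W3.I1
cycle 6: idle
cycle 7: idle
cycle 8: W0.I1
cycle 9: W0.I2
cycle 10: W1.I1
cycle 11: W1.I2
cycle 12: W1.I3
cycle 13: W1.I4
cycle 14: W2.I2
cycle 15: W2.I3
cycle 16: W2.I4
cycle 17: W3.I2
cycle 18: W3.I3
cycle 19: W3.I4
cycle 20: W3.I5
cycle 21: W3.I6
cycle 22: W3.I7
cycle 23: idle
cycle 24: W2.I5
cycle 25: idle
cycle 26: idle
cycle 27: idle
cycle 28: idle
cycle 29: idle
cycle 30: idle
cycle 31: idle
cycle 32: W2.I6
cycle 33: W2.I7

Answer: 34 cycles, utilization 12/17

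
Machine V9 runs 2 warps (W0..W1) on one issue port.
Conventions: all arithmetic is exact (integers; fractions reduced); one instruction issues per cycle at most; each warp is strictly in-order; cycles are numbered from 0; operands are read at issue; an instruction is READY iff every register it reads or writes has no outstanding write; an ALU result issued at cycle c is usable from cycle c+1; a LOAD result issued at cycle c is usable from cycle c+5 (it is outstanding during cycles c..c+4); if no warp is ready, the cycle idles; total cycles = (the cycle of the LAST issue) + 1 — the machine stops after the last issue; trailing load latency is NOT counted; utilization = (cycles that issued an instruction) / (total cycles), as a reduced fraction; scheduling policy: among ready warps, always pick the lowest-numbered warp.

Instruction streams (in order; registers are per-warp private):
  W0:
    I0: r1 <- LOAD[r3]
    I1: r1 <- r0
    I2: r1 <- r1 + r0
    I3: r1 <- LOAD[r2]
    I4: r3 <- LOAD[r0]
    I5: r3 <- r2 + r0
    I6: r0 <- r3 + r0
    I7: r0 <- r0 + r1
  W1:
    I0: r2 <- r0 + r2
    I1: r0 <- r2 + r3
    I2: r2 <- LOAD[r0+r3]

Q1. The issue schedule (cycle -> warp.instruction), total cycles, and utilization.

cycle 0: W0.I0
cycle 1: W1.I0
cycle 2: W1.I1
cycle 3: W1.I2
cycle 4: idle
cycle 5: W0.I1
cycle 6: W0.I2
cycle 7: W0.I3
cycle 8: W0.I4
cycle 9: idle
cycle 10: idle
cycle 11: idle
cycle 12: idle
cycle 13: W0.I5
cycle 14: W0.I6
cycle 15: W0.I7

Answer: 16 cycles, utilization 11/16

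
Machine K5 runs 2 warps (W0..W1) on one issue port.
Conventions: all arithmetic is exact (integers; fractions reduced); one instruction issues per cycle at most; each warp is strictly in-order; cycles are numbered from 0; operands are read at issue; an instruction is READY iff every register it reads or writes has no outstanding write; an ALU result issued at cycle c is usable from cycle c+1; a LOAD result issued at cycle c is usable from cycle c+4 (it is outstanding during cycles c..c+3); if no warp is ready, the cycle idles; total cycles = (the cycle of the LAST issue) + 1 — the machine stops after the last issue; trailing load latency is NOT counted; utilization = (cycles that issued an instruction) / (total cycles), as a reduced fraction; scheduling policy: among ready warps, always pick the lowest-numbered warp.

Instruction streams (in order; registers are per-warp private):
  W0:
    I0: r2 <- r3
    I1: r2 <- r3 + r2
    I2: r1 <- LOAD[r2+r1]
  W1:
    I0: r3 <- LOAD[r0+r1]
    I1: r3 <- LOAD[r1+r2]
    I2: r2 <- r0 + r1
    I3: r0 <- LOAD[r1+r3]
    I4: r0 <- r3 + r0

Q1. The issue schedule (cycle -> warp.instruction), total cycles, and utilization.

cycle 0: W0.I0
cycle 1: W0.I1
cycle 2: W0.I2
cycle 3: W1.I0
cycle 4: idle
cycle 5: idle
cycle 6: idle
cycle 7: W1.I1
cycle 8: W1.I2
cycle 9: idle
cycle 10: idle
cycle 11: W1.I3
cycle 12: idle
cycle 13: idle
cycle 14: idle
cycle 15: W1.I4

Answer: 16 cycles, utilization 1/2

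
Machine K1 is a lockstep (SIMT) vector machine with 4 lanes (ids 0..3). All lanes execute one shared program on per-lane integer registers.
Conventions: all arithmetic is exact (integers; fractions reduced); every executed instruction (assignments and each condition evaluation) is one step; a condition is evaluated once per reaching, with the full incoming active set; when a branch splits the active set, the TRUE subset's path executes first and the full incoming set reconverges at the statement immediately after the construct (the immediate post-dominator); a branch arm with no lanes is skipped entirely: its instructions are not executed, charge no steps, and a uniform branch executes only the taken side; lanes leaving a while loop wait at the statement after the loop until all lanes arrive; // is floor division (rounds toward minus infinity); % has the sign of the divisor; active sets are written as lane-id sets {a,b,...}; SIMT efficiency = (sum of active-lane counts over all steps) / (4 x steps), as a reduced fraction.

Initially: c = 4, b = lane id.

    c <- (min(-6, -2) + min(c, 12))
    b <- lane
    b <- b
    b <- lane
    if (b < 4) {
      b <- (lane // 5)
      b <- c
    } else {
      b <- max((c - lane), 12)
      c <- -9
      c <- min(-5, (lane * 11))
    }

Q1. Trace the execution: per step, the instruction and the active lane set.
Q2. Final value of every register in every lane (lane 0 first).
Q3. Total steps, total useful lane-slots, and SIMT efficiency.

step 0: c <- (min(-6, -2) + min(c, 12)) {0,1,2,3}
step 1: b <- lane                    {0,1,2,3}
step 2: b <- b                       {0,1,2,3}
step 3: b <- lane                    {0,1,2,3}
step 4: eval (b < 4)                 {0,1,2,3}
step 5: b <- (lane // 5)             {0,1,2,3}
step 6: b <- c                       {0,1,2,3}

Answer: 7 steps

c: -2,-2,-2,-2
b: -2,-2,-2,-2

steps = 7; useful = 28; efficiency = 28/28 = 1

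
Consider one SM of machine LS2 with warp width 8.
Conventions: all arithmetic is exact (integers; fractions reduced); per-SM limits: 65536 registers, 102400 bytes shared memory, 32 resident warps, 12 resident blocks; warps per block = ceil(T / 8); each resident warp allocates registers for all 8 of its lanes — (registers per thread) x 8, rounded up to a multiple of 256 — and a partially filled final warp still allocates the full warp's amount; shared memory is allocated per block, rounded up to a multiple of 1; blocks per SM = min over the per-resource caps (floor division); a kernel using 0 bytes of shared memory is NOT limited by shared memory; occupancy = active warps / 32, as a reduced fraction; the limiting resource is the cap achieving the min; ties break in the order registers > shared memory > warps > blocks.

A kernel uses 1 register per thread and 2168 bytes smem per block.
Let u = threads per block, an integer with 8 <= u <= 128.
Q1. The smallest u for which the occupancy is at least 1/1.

Answer: u = 25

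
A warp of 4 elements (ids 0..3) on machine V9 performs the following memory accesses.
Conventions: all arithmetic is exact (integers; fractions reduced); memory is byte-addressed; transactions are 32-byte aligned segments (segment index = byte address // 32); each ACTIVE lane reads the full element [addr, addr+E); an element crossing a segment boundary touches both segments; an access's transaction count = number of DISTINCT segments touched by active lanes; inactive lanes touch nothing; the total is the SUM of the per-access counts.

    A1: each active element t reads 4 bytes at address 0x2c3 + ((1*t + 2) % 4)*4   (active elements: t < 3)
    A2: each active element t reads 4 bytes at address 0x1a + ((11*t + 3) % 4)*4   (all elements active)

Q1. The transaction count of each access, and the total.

A1: 1 transaction
A2: 2 transactions

Answer: 1,2; total 3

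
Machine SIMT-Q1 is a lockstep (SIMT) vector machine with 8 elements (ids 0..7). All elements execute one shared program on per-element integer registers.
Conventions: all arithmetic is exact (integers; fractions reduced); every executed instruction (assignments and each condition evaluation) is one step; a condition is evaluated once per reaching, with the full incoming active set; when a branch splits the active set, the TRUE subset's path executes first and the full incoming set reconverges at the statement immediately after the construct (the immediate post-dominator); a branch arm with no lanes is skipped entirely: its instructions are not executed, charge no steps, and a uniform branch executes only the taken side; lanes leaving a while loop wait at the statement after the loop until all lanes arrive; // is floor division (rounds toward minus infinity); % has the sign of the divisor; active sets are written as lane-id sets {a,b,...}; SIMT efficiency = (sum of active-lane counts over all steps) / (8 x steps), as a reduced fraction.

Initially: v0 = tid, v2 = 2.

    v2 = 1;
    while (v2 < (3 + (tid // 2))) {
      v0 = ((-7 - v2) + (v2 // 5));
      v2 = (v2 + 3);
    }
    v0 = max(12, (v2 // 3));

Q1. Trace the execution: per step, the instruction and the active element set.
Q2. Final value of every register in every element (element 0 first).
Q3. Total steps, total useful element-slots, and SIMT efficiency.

step 0: v2 <- 1                      {0,1,2,3,4,5,6,7}
step 1: eval (v2 < (3 + (tid // 2))) {0,1,2,3,4,5,6,7}
step 2: v0 <- ((-7 - v2) + (v2 // 5)) {0,1,2,3,4,5,6,7}
step 3: v2 <- (v2 + 3)               {0,1,2,3,4,5,6,7}
step 4: eval (v2 < (3 + (tid // 2))) {0,1,2,3,4,5,6,7}
step 5: v0 <- ((-7 - v2) + (v2 // 5)) {4,5,6,7}
step 6: v2 <- (v2 + 3)               {4,5,6,7}
step 7: eval (v2 < (3 + (tid // 2))) {4,5,6,7}
step 8: v0 <- max(12, (v2 // 3))     {0,1,2,3,4,5,6,7}

Answer: 9 steps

v0: 12,12,12,12,12,12,12,12
v2: 4,4,4,4,7,7,7,7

steps = 9; useful = 60; efficiency = 60/72 = 5/6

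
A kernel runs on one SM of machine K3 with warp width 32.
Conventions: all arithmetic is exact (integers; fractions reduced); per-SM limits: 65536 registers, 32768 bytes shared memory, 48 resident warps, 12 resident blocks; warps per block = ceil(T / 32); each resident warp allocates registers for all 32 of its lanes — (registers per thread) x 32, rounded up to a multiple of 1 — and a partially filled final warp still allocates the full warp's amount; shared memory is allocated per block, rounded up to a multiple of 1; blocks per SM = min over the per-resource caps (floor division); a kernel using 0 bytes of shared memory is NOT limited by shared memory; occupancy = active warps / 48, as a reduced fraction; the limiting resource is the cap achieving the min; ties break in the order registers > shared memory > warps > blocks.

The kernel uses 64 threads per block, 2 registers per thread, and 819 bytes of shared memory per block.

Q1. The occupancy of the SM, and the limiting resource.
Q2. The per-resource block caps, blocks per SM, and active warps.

Answer: occupancy 1/2, limited by blocks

registers: 512 blocks
shared memory: 40 blocks
warps: 24 blocks
blocks: 12 blocks

Answer: 12 blocks, 24 active warps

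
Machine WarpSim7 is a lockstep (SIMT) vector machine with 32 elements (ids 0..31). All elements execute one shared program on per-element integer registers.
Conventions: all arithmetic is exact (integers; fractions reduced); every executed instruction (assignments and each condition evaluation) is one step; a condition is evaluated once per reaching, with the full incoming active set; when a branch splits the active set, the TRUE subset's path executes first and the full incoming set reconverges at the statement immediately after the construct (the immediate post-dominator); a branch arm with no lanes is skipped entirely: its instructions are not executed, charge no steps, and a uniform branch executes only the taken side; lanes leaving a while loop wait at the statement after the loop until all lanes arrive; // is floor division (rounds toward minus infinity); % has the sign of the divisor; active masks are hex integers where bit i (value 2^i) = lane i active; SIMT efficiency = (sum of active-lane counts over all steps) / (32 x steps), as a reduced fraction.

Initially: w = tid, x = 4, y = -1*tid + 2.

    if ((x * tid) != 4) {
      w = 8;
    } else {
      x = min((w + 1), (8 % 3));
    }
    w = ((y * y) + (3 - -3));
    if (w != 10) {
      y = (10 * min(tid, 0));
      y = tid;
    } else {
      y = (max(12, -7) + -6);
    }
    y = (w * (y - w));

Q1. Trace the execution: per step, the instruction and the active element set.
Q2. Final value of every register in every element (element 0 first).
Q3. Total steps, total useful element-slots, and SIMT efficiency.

step 0: eval ((x * tid) != 4)        0xffffffff
step 1: w <- 8                       0xfffffffd
step 2: x <- min((w + 1), (8 % 3))   0x00000002
step 3: w <- ((y * y) + (3 - -3))    0xffffffff
step 4: eval (w != 10)               0xffffffff
step 5: y <- (10 * min(tid, 0))      0xffffffee
step 6: y <- tid                     0xffffffee
step 7: y <- (max(12, -7) + -6)      0x00000011
step 8: y <- (w * (y - w))           0xffffffff

Answer: 9 steps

w: 10,7,6,7,10,15,22,31,42,55,70,87,106,127,150,175,202,231,262,295,330,367,406,447,490,535,582,631,682,735,790,847
x: 4,2,4,4,4,4,4,4,4,4,4,4,4,4,4,4,4,4,4,4,4,4,4,4,4,4,4,4,4,4,4,4
y: -40,-42,-24,-28,-40,-150,-352,-744,-1428,-2530,-4200,-6612,-9964,-14478,-20400,-28000,-37572,-49434,-63928,-81420,-102300,-126982,-155904,-189528,-228340,-272850,-323592,-381124,-446028,-518910,-600400,-691152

steps = 9; useful = 222; efficiency = 222/288 = 37/48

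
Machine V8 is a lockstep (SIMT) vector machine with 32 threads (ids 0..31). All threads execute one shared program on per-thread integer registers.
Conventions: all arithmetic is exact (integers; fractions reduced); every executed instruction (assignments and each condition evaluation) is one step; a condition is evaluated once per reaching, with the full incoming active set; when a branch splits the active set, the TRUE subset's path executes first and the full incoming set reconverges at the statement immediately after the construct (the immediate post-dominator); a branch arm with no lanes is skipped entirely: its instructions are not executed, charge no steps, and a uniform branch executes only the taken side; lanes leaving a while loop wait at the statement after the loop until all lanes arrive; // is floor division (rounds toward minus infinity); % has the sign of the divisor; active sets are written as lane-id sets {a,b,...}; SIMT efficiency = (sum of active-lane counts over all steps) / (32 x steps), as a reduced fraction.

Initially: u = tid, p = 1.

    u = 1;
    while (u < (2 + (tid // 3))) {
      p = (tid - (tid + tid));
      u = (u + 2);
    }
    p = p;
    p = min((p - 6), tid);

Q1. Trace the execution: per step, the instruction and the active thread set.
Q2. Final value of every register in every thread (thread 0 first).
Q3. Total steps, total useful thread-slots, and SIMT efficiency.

step 0: u <- 1                       {0,1,2,3,4,5,6,7,8,9,10,11,12,13,14,15,16,17,18,19,20,21,22,23,24,25,26,27,28,29,30,31}
step 1: eval (u < (2 + (tid // 3)))  {0,1,2,3,4,5,6,7,8,9,10,11,12,13,14,15,16,17,18,19,20,21,22,23,24,25,26,27,28,29,30,31}
step 2: p <- (tid - (tid + tid))     {0,1,2,3,4,5,6,7,8,9,10,11,12,13,14,15,16,17,18,19,20,21,22,23,24,25,26,27,28,29,30,31}
step 3: u <- (u + 2)                 {0,1,2,3,4,5,6,7,8,9,10,11,12,13,14,15,16,17,18,19,20,21,22,23,24,25,26,27,28,29,30,31}
step 4: eval (u < (2 + (tid // 3)))  {0,1,2,3,4,5,6,7,8,9,10,11,12,13,14,15,16,17,18,19,20,21,22,23,24,25,26,27,28,29,30,31}
step 5: p <- (tid - (tid + tid))     {6,7,8,9,10,11,12,13,14,15,16,17,18,19,20,21,22,23,24,25,26,27,28,29,30,31}
step 6: u <- (u + 2)                 {6,7,8,9,10,11,12,13,14,15,16,17,18,19,20,21,22,23,24,25,26,27,28,29,30,31}
step 7: eval (u < (2 + (tid // 3)))  {6,7,8,9,10,11,12,13,14,15,16,17,18,19,20,21,22,23,24,25,26,27,28,29,30,31}
step 8: p <- (tid - (tid + tid))     {12,13,14,15,16,17,18,19,20,21,22,23,24,25,26,27,28,29,30,31}
step 9: u <- (u + 2)                 {12,13,14,15,16,17,18,19,20,21,22,23,24,25,26,27,28,29,30,31}
step 10: eval (u < (2 + (tid // 3)))  {12,13,14,15,16,17,18,19,20,21,22,23,24,25,26,27,28,29,30,31}
step 11: p <- (tid - (tid + tid))     {18,19,20,21,22,23,24,25,26,27,28,29,30,31}
step 12: u <- (u + 2)                 {18,19,20,21,22,23,24,25,26,27,28,29,30,31}
step 13: eval (u < (2 + (tid // 3)))  {18,19,20,21,22,23,24,25,26,27,28,29,30,31}
step 14: p <- (tid - (tid + tid))     {24,25,26,27,28,29,30,31}
step 15: u <- (u + 2)                 {24,25,26,27,28,29,30,31}
step 16: eval (u < (2 + (tid // 3)))  {24,25,26,27,28,29,30,31}
step 17: p <- (tid - (tid + tid))     {30,31}
step 18: u <- (u + 2)                 {30,31}
step 19: eval (u < (2 + (tid // 3)))  {30,31}
step 20: p <- p                       {0,1,2,3,4,5,6,7,8,9,10,11,12,13,14,15,16,17,18,19,20,21,22,23,24,25,26,27,28,29,30,31}
step 21: p <- min((p - 6), tid)       {0,1,2,3,4,5,6,7,8,9,10,11,12,13,14,15,16,17,18,19,20,21,22,23,24,25,26,27,28,29,30,31}

Answer: 22 steps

u: 3,3,3,3,3,3,5,5,5,5,5,5,7,7,7,7,7,7,9,9,9,9,9,9,11,11,11,11,11,11,13,13
p: -6,-7,-8,-9,-10,-11,-12,-13,-14,-15,-16,-17,-18,-19,-20,-21,-22,-23,-24,-25,-26,-27,-28,-29,-30,-31,-32,-33,-34,-35,-36,-37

steps = 22; useful = 434; efficiency = 434/704 = 217/352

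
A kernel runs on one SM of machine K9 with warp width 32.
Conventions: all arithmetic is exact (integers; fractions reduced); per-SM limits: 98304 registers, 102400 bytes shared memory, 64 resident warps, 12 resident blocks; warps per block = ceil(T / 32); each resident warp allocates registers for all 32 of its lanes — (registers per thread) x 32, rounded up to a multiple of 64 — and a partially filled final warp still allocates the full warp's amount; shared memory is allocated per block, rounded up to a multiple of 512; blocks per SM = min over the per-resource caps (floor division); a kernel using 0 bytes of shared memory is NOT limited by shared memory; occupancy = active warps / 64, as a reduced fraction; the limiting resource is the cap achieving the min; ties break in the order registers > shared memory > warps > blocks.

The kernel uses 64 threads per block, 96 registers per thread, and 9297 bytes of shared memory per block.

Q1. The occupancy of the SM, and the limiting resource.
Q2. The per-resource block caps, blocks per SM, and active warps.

Answer: occupancy 5/16, limited by shared memory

registers: 16 blocks
shared memory: 10 blocks
warps: 32 blocks
blocks: 12 blocks

Answer: 10 blocks, 20 active warps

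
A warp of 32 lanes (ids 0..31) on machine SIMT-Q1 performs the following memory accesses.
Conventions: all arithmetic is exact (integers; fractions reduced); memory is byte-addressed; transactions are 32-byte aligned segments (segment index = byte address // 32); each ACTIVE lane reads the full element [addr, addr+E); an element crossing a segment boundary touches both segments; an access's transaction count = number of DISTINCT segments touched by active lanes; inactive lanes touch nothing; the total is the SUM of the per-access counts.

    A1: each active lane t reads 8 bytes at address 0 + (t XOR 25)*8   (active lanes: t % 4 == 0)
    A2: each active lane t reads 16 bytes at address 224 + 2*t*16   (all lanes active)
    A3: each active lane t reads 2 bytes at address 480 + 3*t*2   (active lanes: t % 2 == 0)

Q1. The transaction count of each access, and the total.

A1: 8 transactions
A2: 32 transactions
A3: 6 transactions

Answer: 8,32,6; total 46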